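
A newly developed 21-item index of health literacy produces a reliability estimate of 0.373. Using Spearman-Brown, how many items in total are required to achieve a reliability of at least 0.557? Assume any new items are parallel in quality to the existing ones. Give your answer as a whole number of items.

45

Spearman-Brown solved for the length factor n:
n = r_target (1 − r_old) / [ r_old (1 − r_target) ]
n = 0.557(1 − 0.373) / [0.373(1 − 0.557)]
n = 0.349239 / 0.165239 ≈ 2.1135
2.1135 × 21 = 44.38 → 45 items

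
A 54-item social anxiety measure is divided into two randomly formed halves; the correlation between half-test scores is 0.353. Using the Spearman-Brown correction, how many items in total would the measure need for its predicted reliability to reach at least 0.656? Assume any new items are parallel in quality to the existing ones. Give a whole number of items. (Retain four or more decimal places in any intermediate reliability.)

r_full = 2(0.353)/(1 + 0.353) = 0.5218
Solve Spearman-Brown for n: n = 0.656(1 − 0.5218) / [0.5218(1 − 0.656)] = 1.7476
Items = 1.7476 × 54 ≈ 94.37 → 95

95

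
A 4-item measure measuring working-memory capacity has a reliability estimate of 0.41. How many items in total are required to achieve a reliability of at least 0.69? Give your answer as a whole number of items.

Invert Spearman-Brown to solve for n:
n = r*(1 − r) / [ r (1 − r*) ]
n = 0.69 × (1 − 0.41) / [ 0.41 × (1 − 0.69) ]
  = 0.4071 / 0.1271 = 3.2030
So the test needs 3.2030 × 4 ≈ 12.81 items; rounding up, 13.

13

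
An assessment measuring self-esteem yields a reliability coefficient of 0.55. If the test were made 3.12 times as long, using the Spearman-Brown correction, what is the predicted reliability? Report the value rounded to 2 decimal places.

Spearman-Brown: r_new = n·r / (1 + (n − 1)·r)
r_new = 3.12·0.55 / [1 + (3.12 − 1)·0.55]
r_new = 1.7160 / 2.1660 ≈ 0.7922

0.79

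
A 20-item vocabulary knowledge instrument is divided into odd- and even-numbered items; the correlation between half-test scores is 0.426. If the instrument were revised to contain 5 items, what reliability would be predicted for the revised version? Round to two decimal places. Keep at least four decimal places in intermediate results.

Spearman-Brown correction (n = 2): r_full = 2·0.426/(1 + 0.426) = 0.5975
Length factor from 20 to 5 items: n = 5/20 = 0.2500
r_new = n·r_full / (1 + (n − 1)·r_full) = 0.1494 / 0.5519 ≈ 0.2707

0.27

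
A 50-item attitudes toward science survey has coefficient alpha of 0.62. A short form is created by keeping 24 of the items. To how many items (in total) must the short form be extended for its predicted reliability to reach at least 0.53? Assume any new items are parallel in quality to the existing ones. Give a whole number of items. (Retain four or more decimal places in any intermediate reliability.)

35

Short-form reliability: n = 24/50 = 0.4800; r_24 = n·r/(1+(n−1)r) ≈ 0.4392
Then solve for n' with r_old = 0.4392, r_target = 0.53: n' = 0.53(1 − 0.4392)/[0.4392(1 − 0.53)] = 1.4399
Items = 1.4399 × 24 ≈ 34.56 → 35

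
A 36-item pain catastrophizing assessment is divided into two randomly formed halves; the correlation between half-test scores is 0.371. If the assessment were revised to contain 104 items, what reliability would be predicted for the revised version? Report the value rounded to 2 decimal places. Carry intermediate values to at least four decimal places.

Full-test reliability from the split-half r: r_full = 2(0.371)/(1 + 0.371) = 0.5412
Length factor from 36 to 104 items: n = 104/36 = 2.8889
r_new = n·r_full / (1 + (n − 1)·r_full) = 1.5635 / 2.0223 ≈ 0.7731

0.77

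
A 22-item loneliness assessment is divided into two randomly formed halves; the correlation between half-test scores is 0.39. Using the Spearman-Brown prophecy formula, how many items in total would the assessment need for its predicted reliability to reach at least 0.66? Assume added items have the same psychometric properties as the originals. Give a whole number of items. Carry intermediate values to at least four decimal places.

r_full = 2(0.39)/(1 + 0.39) = 0.5612
n = r_tgt(1 − r_full) / [r_full(1 − r_tgt)] = 0.66 × 0.4388 / (0.5612 × 0.34) ≈ 1.5178
Items = 1.5178 × 22 ≈ 33.39 → 34

34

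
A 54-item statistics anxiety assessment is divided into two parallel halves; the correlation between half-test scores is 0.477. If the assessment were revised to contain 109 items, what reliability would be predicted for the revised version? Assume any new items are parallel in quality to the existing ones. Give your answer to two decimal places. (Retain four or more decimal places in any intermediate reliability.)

0.79

First correct the split-half correlation to full-test reliability: r_full = 2 × 0.477 / (1 + 0.477) ≈ 0.6459
Length factor from 54 to 109 items: n = 109/54 = 2.0185
r_new = n·r_full / (1 + (n − 1)·r_full) = 1.3037 / 1.6578 ≈ 0.7864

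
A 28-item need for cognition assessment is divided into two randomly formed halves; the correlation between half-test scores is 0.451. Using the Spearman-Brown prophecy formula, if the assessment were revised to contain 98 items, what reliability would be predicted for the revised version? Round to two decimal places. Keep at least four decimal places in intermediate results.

Full-test reliability from the split-half r: r_full = 2(0.451)/(1 + 0.451) = 0.6216
Length factor from 28 to 98 items: n = 98/28 = 3.5000
r_new = n·r_full / (1 + (n − 1)·r_full) = 2.1756 / 2.5540 ≈ 0.8518

0.85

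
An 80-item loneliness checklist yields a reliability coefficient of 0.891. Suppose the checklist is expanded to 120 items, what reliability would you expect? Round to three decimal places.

The new length is 120/80 = 1.5 times the old.
By Spearman-Brown, r_new = n r / (1 + (n − 1) r).
r_new = 1.5·0.891 / [1 + (1.5 − 1)·0.891]
     = 1.3365 / 1.4455 = 0.9246

0.925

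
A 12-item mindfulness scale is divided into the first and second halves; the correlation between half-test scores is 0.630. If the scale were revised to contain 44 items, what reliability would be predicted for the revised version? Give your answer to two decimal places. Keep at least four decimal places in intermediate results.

0.93

First correct the split-half correlation to full-test reliability: r_full = 2 × 0.630 / (1 + 0.630) ≈ 0.7730
Length factor from 12 to 44 items: n = 44/12 = 3.6667
r_new = n·r_full / (1 + (n − 1)·r_full) = 2.8344 / 3.0614 ≈ 0.9259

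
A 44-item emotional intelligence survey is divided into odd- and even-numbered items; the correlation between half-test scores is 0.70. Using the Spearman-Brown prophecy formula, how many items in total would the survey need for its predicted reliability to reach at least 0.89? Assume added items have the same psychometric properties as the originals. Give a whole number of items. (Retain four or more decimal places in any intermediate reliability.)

r_full = 2(0.70)/(1 + 0.70) = 0.8235
n = r_tgt(1 − r_full) / [r_full(1 − r_tgt)] = 0.89 × 0.1765 / (0.8235 × 0.11) ≈ 1.7341
Items = 1.7341 × 44 ≈ 76.30 → 77

77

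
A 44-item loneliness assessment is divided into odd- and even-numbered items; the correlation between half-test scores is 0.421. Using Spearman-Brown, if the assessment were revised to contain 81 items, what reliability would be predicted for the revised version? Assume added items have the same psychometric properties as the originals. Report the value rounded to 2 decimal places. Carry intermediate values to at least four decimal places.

Full-test reliability from the split-half r: r_full = 2(0.421)/(1 + 0.421) = 0.5925
Length factor from 44 to 81 items: n = 81/44 = 1.8409
r_new = n·r_full / (1 + (n − 1)·r_full) = 1.0907 / 1.4982 ≈ 0.7280

0.73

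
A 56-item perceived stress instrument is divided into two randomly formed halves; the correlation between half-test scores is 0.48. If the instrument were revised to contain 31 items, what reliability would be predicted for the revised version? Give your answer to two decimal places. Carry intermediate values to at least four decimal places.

0.51

First correct the split-half correlation to full-test reliability: r_full = 2 × 0.48 / (1 + 0.48) ≈ 0.6486
Then adjust to 31 items: n = 31/56 = 0.5536
r_new = n·r_full / (1 + (n − 1)·r_full) = 0.3591 / 0.7105 ≈ 0.5054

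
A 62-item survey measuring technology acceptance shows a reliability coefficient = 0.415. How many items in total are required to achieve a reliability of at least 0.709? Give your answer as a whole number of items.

n = 0.709(1 − 0.415) / [0.415(1 − 0.709)]
n = 0.414765 / 0.120765 ≈ 3.4345
3.4345 × 62 = 212.94 → 213 items

213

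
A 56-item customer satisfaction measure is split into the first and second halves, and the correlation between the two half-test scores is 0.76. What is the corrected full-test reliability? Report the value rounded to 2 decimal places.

The full test is twice the length of either half (n = 2).
r_full = 2(0.76) / (1 + 0.76)
       = 1.5200 / 1.7600 = 0.8636

0.86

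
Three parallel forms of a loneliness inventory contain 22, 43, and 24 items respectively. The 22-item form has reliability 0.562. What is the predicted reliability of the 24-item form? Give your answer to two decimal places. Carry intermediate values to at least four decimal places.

Only the ratio of lengths matters: n = 24/22 = 1.0909
r_{24} = n·r / (1 + (n − 1)·r) = 0.6131 / 1.0511 ≈ 0.5833

0.58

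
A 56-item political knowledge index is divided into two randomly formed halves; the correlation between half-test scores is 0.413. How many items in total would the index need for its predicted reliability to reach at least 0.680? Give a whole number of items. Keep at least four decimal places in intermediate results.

Corrected full-test reliability: r_full = 2 × 0.413 / (1 + 0.413) ≈ 0.5846
Solve Spearman-Brown for n: n = 0.680(1 − 0.5846) / [0.5846(1 − 0.680)] = 1.5100
Items = 1.5100 × 56 ≈ 84.56 → 85

85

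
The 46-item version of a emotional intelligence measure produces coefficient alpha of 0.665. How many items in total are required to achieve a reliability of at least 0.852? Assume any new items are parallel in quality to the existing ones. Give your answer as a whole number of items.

134

n = 0.852 × (1 − 0.665) / [ 0.665 × (1 − 0.852) ]
n = 0.285420 / 0.098420 ≈ 2.9000
So the test needs 2.9000 × 46 ≈ 133.40 items; rounding up, 134.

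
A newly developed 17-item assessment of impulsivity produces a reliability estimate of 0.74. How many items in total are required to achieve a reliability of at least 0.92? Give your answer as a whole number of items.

Rearranging the Spearman-Brown formula for n,
n = r*(1 − r) / [ r (1 − r*) ]
n = [0.92 × 0.26] / [0.74 × 0.08]
  = 0.2392 / 0.0592 = 4.0405
4.0405 × 17 = 68.69 → 69 items

69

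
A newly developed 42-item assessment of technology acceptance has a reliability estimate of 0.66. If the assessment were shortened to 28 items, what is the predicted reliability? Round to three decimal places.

n = 28/42 = 0.6667
Spearman-Brown: r_new = n·r / (1 + (n − 1)·r)
r_new = (0.6667 × 0.66) / (1 + (0.6667 − 1) × 0.66)
r_new = 0.4400 / 0.7800 ≈ 0.5641

0.564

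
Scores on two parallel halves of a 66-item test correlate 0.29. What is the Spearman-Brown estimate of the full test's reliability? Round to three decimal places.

Each half is half the length of the full test, so the full test is n = 2 times a half.
r_full = 2(0.29) / (1 + 0.29)
r_full = 0.5800 / 1.2900 ≈ 0.4496

0.450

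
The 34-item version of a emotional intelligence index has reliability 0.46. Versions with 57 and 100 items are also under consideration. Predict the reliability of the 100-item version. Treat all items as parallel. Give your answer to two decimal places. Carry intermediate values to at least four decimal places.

0.71

The 57-item form is not needed; work directly from the 34-item form with n = 100/34 = 2.9412.
r_{100} = n·r / (1 + (n − 1)·r) = 1.3530 / 1.8930 ≈ 0.7147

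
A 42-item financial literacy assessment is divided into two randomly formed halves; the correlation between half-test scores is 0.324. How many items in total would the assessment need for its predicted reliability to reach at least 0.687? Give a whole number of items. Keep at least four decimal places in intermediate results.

97

r_full = 2(0.324)/(1 + 0.324) = 0.4894
Solve Spearman-Brown for n: n = 0.687(1 − 0.4894) / [0.4894(1 − 0.687)] = 2.2900
Items = 2.2900 × 42 ≈ 96.18 → 97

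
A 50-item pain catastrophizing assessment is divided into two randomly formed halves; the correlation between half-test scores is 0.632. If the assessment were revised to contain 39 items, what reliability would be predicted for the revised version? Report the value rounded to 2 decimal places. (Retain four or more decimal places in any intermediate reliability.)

0.73

Full-test reliability from the split-half r: r_full = 2(0.632)/(1 + 0.632) = 0.7745
Length factor from 50 to 39 items: n = 39/50 = 0.7800
r_new = n·r_full / (1 + (n − 1)·r_full) = 0.6041 / 0.8296 ≈ 0.7282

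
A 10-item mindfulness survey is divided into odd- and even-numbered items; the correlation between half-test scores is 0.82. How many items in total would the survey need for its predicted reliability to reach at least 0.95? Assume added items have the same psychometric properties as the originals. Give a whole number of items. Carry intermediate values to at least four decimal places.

21

r_full = 2(0.82)/(1 + 0.82) = 0.9011
n = r_tgt(1 − r_full) / [r_full(1 − r_tgt)] = 0.95 × 0.0989 / (0.9011 × 0.05) ≈ 2.0853
Required items = 2.0853 × 10 = 20.85, so 21 items.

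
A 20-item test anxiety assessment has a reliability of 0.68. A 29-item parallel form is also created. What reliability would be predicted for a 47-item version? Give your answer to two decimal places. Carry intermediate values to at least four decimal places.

0.83

The 29-item form is not needed; work directly from the 20-item form with n = 47/20 = 2.3500.
r_{47} = n·r / (1 + (n − 1)·r) = 1.5980 / 1.9180 ≈ 0.8332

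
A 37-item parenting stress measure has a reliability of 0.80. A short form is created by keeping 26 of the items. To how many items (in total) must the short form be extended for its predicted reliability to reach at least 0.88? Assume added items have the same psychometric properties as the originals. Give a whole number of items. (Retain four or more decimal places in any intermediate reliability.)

Short-form reliability: n = 26/37 = 0.7027; r_26 = n·r/(1+(n−1)r) ≈ 0.7376
Length factor from the short form to reach 0.88: n' = 0.88(1 − 0.7376) / [0.7376(1 − 0.88)] ≈ 2.6088
Items = 2.6088 × 26 ≈ 67.83 → 68

68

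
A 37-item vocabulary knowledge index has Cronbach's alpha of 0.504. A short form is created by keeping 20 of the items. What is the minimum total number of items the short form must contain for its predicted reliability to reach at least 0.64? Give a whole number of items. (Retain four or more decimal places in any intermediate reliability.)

65

Short-form reliability: n = 20/37 = 0.5405; r_20 = n·r/(1+(n−1)r) ≈ 0.3545
Then solve for n' with r_old = 0.3545, r_target = 0.64: n' = 0.64(1 − 0.3545)/[0.3545(1 − 0.64)] = 3.2371
Items = 3.2371 × 20 ≈ 64.74 → 65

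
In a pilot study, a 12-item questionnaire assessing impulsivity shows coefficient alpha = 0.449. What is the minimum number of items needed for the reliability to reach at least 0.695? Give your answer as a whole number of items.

34

Invert Spearman-Brown to solve for n:
n = r*(1 − r) / [ r (1 − r*) ]
n = 0.695 × (1 − 0.449) / [ 0.449 × (1 − 0.695) ]
n = 0.382945 / 0.136945 ≈ 2.7963
2.7963 × 12 = 33.56 → 34 items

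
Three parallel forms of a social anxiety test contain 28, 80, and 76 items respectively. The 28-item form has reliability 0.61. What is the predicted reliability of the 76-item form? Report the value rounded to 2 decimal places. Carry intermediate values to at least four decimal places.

0.81

The 80-item form is not needed; work directly from the 28-item form with n = 76/28 = 2.7143.
r_{76} = n·r / (1 + (n − 1)·r) = 1.6557 / 2.0457 ≈ 0.8094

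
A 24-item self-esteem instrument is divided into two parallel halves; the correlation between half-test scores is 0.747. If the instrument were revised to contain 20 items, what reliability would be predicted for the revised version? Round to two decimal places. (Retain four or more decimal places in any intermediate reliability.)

0.83

First correct the split-half correlation to full-test reliability: r_full = 2 × 0.747 / (1 + 0.747) ≈ 0.8552
Then adjust to 20 items: n = 20/24 = 0.8333
r_new = n·r_full / (1 + (n − 1)·r_full) = 0.7126 / 0.8574 ≈ 0.8311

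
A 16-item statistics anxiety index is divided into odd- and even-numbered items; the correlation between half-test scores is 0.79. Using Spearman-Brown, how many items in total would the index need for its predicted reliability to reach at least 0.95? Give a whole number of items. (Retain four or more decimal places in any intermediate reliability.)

41

Corrected full-test reliability: r_full = 2 × 0.79 / (1 + 0.79) ≈ 0.8827
n = r_tgt(1 − r_full) / [r_full(1 − r_tgt)] = 0.95 × 0.1173 / (0.8827 × 0.05) ≈ 2.5249
Items = 2.5249 × 16 ≈ 40.40 → 41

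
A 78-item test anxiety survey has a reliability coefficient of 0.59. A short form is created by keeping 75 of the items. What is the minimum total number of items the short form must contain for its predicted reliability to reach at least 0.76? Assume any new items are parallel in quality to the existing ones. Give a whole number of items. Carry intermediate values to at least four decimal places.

172

Short-form reliability: n = 75/78 = 0.9615; r_75 = n·r/(1+(n−1)r) ≈ 0.5805
Length factor from the short form to reach 0.76: n' = 0.76(1 − 0.5805) / [0.5805(1 − 0.76)] ≈ 2.2884
Items = 2.2884 × 75 ≈ 171.63 → 172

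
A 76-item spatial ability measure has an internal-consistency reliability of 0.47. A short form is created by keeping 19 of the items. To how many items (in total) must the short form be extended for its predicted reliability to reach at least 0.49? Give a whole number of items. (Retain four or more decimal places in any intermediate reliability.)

83

First, r for the 19-item form: n = 19/76 = 0.2500, so r_19 = 0.2500·0.47/(1 + (0.2500 − 1)·0.47) = 0.1815
Then solve for n' with r_old = 0.1815, r_target = 0.49: n' = 0.49(1 − 0.1815)/[0.1815(1 − 0.49)] = 4.3328
Total items = 4.3328 × 19 = 82.32, rounded up to 83.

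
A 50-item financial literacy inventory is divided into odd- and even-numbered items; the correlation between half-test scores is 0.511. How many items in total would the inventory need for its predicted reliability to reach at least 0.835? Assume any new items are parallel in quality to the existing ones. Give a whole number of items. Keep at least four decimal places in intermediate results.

r_full = 2(0.511)/(1 + 0.511) = 0.6764
Solve Spearman-Brown for n: n = 0.835(1 − 0.6764) / [0.6764(1 − 0.835)] = 2.4211
Items = 2.4211 × 50 ≈ 121.06 → 122

122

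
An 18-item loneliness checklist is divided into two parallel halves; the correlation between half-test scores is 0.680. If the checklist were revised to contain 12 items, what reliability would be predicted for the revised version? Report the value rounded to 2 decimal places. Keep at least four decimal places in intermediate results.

Full-test reliability from the split-half r: r_full = 2(0.680)/(1 + 0.680) = 0.8095
Then adjust to 12 items: n = 12/18 = 0.6667
r_new = n·r_full / (1 + (n − 1)·r_full) = 0.5397 / 0.7302 ≈ 0.7391

0.74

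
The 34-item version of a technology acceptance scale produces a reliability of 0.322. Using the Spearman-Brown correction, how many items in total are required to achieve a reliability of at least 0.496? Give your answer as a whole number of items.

Spearman-Brown solved for the length factor n:
n = r_target (1 − r_old) / [ r_old (1 − r_target) ]
n = [0.496 × 0.678] / [0.322 × 0.504]
  = 0.336288 / 0.162288 = 2.0722
2.0722 × 34 = 70.45 → 71 items

71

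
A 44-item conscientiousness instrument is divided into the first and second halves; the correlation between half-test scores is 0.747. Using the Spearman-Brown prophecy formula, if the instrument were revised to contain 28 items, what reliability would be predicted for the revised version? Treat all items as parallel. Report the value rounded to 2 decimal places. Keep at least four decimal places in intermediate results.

0.79

First correct the split-half correlation to full-test reliability: r_full = 2 × 0.747 / (1 + 0.747) ≈ 0.8552
Then adjust to 28 items: n = 28/44 = 0.6364
r_new = n·r_full / (1 + (n − 1)·r_full) = 0.5442 / 0.6890 ≈ 0.7898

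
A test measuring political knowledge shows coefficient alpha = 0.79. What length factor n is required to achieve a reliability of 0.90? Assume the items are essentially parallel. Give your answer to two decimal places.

Spearman-Brown solved for the length factor n:
n = r_target (1 − r_old) / [ r_old (1 − r_target) ]
n = 0.90(1 − 0.79) / [0.79(1 − 0.90)]
n = 0.1890 / 0.0790 ≈ 2.3924

2.39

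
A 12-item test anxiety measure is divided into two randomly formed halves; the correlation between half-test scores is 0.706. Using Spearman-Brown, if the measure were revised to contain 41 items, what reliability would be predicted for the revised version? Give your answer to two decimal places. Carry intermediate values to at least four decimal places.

Spearman-Brown correction (n = 2): r_full = 2·0.706/(1 + 0.706) = 0.8277
Then adjust to 41 items: n = 41/12 = 3.4167
r_new = n·r_full / (1 + (n − 1)·r_full) = 2.8280 / 3.0003 ≈ 0.9426

0.94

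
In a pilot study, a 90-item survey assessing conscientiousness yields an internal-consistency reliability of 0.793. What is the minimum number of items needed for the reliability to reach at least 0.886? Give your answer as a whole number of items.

183

Rearranging the Spearman-Brown formula for n,
n = r*(1 − r) / [ r (1 − r*) ]
n = 0.886 × (1 − 0.793) / [ 0.793 × (1 − 0.886) ]
  = 0.183402 / 0.090402 = 2.0287
2.0287 × 90 = 182.58 → 183 items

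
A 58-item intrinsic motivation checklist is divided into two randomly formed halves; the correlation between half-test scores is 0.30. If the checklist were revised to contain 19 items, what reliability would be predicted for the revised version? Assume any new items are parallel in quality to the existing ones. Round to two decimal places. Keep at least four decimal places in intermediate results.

0.22

Full-test reliability from the split-half r: r_full = 2(0.30)/(1 + 0.30) = 0.4615
Length factor from 58 to 19 items: n = 19/58 = 0.3276
r_new = n·r_full / (1 + (n − 1)·r_full) = 0.1512 / 0.6897 ≈ 0.2192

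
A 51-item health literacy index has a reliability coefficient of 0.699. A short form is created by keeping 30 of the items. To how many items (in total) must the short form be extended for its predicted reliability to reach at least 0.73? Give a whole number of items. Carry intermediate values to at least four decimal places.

First, r for the 30-item form: n = 30/51 = 0.5882, so r_30 = 0.5882·0.699/(1 + (0.5882 − 1)·0.699) = 0.5773
Length factor from the short form to reach 0.73: n' = 0.73(1 − 0.5773) / [0.5773(1 − 0.73)] ≈ 1.9797
Items = 1.9797 × 30 ≈ 59.39 → 60

60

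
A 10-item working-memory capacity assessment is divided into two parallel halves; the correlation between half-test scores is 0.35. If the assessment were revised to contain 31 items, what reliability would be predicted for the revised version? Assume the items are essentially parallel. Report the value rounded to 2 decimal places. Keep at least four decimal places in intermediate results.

Spearman-Brown correction (n = 2): r_full = 2·0.35/(1 + 0.35) = 0.5185
Length factor from 10 to 31 items: n = 31/10 = 3.1000
r_new = n·r_full / (1 + (n − 1)·r_full) = 1.6073 / 2.0888 ≈ 0.7695

0.77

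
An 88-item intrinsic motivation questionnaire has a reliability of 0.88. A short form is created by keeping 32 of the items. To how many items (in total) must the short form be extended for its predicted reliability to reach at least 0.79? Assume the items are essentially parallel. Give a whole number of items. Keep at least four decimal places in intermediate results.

First, r for the 32-item form: n = 32/88 = 0.3636, so r_32 = 0.3636·0.88/(1 + (0.3636 − 1)·0.88) = 0.7273
Length factor from the short form to reach 0.79: n' = 0.79(1 − 0.7273) / [0.7273(1 − 0.79)] ≈ 1.4105
Total items = 1.4105 × 32 = 45.14, rounded up to 46.

46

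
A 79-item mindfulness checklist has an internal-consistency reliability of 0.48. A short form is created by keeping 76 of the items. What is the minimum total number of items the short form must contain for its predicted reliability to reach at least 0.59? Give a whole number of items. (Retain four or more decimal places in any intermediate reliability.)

124

Short-form reliability: n = 76/79 = 0.9620; r_76 = n·r/(1+(n−1)r) ≈ 0.4703
Then solve for n' with r_old = 0.4703, r_target = 0.59: n' = 0.59(1 − 0.4703)/[0.4703(1 − 0.59)] = 1.6208
Total items = 1.6208 × 76 = 123.18, rounded up to 124.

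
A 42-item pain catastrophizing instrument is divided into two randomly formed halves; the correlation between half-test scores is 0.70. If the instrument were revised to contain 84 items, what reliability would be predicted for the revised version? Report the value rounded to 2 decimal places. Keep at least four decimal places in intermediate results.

0.90

Full-test reliability from the split-half r: r_full = 2(0.70)/(1 + 0.70) = 0.8235
Then adjust to 84 items: n = 84/42 = 2.0000
r_new = n·r_full / (1 + (n − 1)·r_full) = 1.6470 / 1.8235 ≈ 0.9032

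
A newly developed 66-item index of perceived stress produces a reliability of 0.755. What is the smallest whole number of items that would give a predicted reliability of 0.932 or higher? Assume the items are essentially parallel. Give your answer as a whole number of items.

n = 0.932(1 − 0.755) / [0.755(1 − 0.932)]
n = 0.228340 / 0.051340 ≈ 4.4476
4.4476 × 66 = 293.54 → 294 items

294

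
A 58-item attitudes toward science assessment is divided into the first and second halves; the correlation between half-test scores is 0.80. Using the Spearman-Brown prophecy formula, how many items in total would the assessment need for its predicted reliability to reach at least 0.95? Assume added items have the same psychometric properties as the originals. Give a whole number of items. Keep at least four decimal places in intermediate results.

Corrected full-test reliability: r_full = 2 × 0.80 / (1 + 0.80) ≈ 0.8889
n = r_tgt(1 − r_full) / [r_full(1 − r_tgt)] = 0.95 × 0.1111 / (0.8889 × 0.05) ≈ 2.3747
Items = 2.3747 × 58 ≈ 137.73 → 138

138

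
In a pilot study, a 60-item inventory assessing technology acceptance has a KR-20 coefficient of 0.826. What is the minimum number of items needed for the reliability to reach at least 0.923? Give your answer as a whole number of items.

n = 0.923 × (1 − 0.826) / [ 0.826 × (1 − 0.923) ]
  = 0.160602 / 0.063602 = 2.5251
2.5251 × 60 = 151.51 → 152 items

152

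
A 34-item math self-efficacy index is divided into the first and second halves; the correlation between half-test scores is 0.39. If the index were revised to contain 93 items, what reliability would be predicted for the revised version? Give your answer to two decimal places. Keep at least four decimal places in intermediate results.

0.78

Spearman-Brown correction (n = 2): r_full = 2·0.39/(1 + 0.39) = 0.5612
Length factor from 34 to 93 items: n = 93/34 = 2.7353
r_new = n·r_full / (1 + (n − 1)·r_full) = 1.5351 / 1.9739 ≈ 0.7777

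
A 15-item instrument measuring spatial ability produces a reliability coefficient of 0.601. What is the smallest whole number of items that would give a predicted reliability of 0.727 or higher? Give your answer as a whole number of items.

27

n = [0.727 × 0.399] / [0.601 × 0.273]
  = 0.290073 / 0.164073 = 1.7680
Items needed = n × 15 = 1.7680 × 15 ≈ 26.52 → round up to 27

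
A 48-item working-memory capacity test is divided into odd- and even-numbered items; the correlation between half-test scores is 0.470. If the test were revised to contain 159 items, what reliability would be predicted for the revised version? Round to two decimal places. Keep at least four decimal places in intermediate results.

Full-test reliability from the split-half r: r_full = 2(0.470)/(1 + 0.470) = 0.6395
Then adjust to 159 items: n = 159/48 = 3.3125
r_new = n·r_full / (1 + (n − 1)·r_full) = 2.1183 / 2.4788 ≈ 0.8546

0.85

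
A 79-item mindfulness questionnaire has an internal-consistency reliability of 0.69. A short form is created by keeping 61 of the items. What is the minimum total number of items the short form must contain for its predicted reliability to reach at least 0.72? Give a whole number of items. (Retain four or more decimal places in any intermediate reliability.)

First, r for the 61-item form: n = 61/79 = 0.7722, so r_61 = 0.7722·0.69/(1 + (0.7722 − 1)·0.69) = 0.6322
Then solve for n' with r_old = 0.6322, r_target = 0.72: n' = 0.72(1 − 0.6322)/[0.6322(1 − 0.72)] = 1.4960
Items = 1.4960 × 61 ≈ 91.26 → 92

92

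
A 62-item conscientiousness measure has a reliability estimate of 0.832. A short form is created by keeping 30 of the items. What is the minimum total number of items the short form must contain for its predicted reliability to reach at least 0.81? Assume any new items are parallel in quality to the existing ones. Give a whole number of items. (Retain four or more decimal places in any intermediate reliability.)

First, r for the 30-item form: n = 30/62 = 0.4839, so r_30 = 0.4839·0.832/(1 + (0.4839 − 1)·0.832) = 0.7056
Length factor from the short form to reach 0.81: n' = 0.81(1 − 0.7056) / [0.7056(1 − 0.81)] ≈ 1.7787
Total items = 1.7787 × 30 = 53.36, rounded up to 54.

54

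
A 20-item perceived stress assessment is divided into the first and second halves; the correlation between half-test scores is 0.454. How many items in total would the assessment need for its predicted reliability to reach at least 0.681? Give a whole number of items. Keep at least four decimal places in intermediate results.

r_full = 2(0.454)/(1 + 0.454) = 0.6245
Solve Spearman-Brown for n: n = 0.681(1 − 0.6245) / [0.6245(1 − 0.681)] = 1.2836
Required items = 1.2836 × 20 = 25.67, so 26 items.

26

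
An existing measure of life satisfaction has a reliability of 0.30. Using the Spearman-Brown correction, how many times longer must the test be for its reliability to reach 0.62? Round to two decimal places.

3.81

n = 0.62(1 − 0.30) / [0.30(1 − 0.62)]
  = 0.4340 / 0.1140 = 3.8070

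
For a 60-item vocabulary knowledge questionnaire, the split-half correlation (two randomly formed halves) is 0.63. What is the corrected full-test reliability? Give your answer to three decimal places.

0.773

r_full = 2r_hh / (1 + r_hh) = 2 × 0.63 / (1 + 0.63)
       = 1.2600 / 1.6300 = 0.7730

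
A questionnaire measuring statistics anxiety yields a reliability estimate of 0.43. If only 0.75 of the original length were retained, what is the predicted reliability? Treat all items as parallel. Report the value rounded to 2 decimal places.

r_new = 0.75·0.43 / [1 + (0.75 − 1)·0.43]
     = 0.3225 / 0.8925 = 0.3613

0.36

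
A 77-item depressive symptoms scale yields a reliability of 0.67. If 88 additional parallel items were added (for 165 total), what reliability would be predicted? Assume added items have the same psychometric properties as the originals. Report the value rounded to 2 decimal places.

0.81

The new length is 165/77 = 2.1429 times the old.
Apply the Spearman-Brown prophecy formula, r' = nr / [1 + (n − 1)r]:
r_new = (2.1429 × 0.67) / (1 + (2.1429 − 1) × 0.67)
r_new = 1.4357 / 1.7657 ≈ 0.8131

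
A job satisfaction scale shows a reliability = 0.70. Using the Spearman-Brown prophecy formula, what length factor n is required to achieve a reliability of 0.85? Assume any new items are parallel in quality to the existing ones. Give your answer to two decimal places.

2.43

Invert Spearman-Brown to solve for n:
n = r*(1 − r) / [ r (1 − r*) ]
n = [0.85 × 0.30] / [0.70 × 0.15]
n = 0.2550 / 0.1050 ≈ 2.4286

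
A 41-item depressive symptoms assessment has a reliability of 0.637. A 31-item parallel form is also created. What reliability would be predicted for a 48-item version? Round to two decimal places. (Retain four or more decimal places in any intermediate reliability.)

0.67

The 31-item form is not needed; work directly from the 41-item form with n = 48/41 = 1.1707.
r_{48} = n·r / (1 + (n − 1)·r) = 0.7457 / 1.1087 ≈ 0.6726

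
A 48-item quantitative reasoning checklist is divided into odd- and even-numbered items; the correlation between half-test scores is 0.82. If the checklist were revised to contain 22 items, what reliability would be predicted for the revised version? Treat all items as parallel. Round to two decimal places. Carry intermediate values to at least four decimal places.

0.81

Full-test reliability from the split-half r: r_full = 2(0.82)/(1 + 0.82) = 0.9011
Length factor from 48 to 22 items: n = 22/48 = 0.4583
r_new = n·r_full / (1 + (n − 1)·r_full) = 0.4130 / 0.5119 ≈ 0.8068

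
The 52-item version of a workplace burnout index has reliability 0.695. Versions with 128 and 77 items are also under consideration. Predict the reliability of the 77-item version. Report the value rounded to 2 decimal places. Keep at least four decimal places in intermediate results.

Only the ratio of lengths matters: n = 77/52 = 1.4808
r_{77} = n·r / (1 + (n − 1)·r) = 1.0292 / 1.3342 ≈ 0.7714

0.77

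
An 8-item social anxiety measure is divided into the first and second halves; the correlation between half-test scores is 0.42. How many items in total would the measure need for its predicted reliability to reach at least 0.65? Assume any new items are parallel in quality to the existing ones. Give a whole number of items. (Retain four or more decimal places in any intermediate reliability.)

11

Corrected full-test reliability: r_full = 2 × 0.42 / (1 + 0.42) ≈ 0.5915
Solve Spearman-Brown for n: n = 0.65(1 − 0.5915) / [0.5915(1 − 0.65)] = 1.2826
Items = 1.2826 × 8 ≈ 10.26 → 11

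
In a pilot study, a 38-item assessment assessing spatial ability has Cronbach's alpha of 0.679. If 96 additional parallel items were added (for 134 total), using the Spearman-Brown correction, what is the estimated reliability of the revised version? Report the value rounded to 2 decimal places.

n = 134/38 = 3.5263
r_new = 3.5263·0.679 / [1 + (3.5263 − 1)·0.679]
r_new = 2.3944 / 2.7154 ≈ 0.8818

0.88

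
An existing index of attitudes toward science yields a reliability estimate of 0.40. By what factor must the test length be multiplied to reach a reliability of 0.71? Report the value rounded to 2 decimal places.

3.67

Rearranging the Spearman-Brown formula for n,
n = r_target (1 − r_old) / [ r_old (1 − r_target) ]
n = 0.71 × (1 − 0.40) / [ 0.40 × (1 − 0.71) ]
  = 0.4260 / 0.1160 = 3.6724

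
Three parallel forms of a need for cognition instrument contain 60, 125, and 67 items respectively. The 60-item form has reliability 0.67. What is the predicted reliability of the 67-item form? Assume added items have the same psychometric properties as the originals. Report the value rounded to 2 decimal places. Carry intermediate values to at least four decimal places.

The 125-item form is not needed; work directly from the 60-item form with n = 67/60 = 1.1167.
r_{67} = n·r / (1 + (n − 1)·r) = 0.7482 / 1.0782 ≈ 0.6939

0.69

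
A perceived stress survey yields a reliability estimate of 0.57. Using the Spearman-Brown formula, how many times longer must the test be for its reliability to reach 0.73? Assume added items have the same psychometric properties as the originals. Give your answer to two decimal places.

Invert Spearman-Brown to solve for n:
n = r_target (1 − r_old) / [ r_old (1 − r_target) ]
n = [0.73 × 0.43] / [0.57 × 0.27]
  = 0.3139 / 0.1539 = 2.0396

2.04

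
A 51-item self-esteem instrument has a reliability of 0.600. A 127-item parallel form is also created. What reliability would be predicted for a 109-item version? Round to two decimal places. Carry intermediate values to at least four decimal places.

Only the ratio of lengths matters: n = 109/51 = 2.1373
r_{109} = n·r / (1 + (n − 1)·r) = 1.2824 / 1.6824 ≈ 0.7622

0.76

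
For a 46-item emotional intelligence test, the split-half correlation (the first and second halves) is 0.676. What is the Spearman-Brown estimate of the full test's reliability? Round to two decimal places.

Each half is half the length of the full test, so the full test is n = 2 times a half.
r_full = 2(0.676) / (1 + 0.676)
r_full = 1.3520 / 1.6760 ≈ 0.8067

0.81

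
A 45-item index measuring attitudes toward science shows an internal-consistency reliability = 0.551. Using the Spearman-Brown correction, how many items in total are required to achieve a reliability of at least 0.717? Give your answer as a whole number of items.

Invert Spearman-Brown to solve for n:
n = r*(1 − r) / [ r (1 − r*) ]
n = 0.717 × (1 − 0.551) / [ 0.551 × (1 − 0.717) ]
  = 0.321933 / 0.155933 = 2.0646
Items needed = n × 45 = 2.0646 × 45 ≈ 92.91 → round up to 93

93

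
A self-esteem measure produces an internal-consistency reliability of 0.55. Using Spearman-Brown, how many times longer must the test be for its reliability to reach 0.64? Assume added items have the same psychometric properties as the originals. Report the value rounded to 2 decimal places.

n = 0.64 × (1 − 0.55) / [ 0.55 × (1 − 0.64) ]
  = 0.2880 / 0.1980 = 1.4545

1.45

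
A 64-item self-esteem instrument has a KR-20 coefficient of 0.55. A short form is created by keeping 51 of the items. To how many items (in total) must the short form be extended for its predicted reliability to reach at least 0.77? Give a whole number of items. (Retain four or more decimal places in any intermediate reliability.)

176

Short-form reliability: n = 51/64 = 0.7969; r_51 = n·r/(1+(n−1)r) ≈ 0.4934
Length factor from the short form to reach 0.77: n' = 0.77(1 − 0.4934) / [0.4934(1 − 0.77)] ≈ 3.4374
Items = 3.4374 × 51 ≈ 175.31 → 176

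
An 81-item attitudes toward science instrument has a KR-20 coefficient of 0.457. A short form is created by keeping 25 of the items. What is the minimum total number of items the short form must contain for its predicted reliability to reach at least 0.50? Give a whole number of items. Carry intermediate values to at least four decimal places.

97

Short-form reliability: n = 25/81 = 0.3086; r_25 = n·r/(1+(n−1)r) ≈ 0.2062
Length factor from the short form to reach 0.50: n' = 0.50(1 − 0.2062) / [0.2062(1 − 0.50)] ≈ 3.8497
Items = 3.8497 × 25 ≈ 96.24 → 97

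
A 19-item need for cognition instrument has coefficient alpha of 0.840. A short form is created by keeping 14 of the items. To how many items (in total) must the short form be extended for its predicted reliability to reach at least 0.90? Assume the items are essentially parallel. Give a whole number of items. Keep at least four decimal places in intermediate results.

First, r for the 14-item form: n = 14/19 = 0.7368, so r_14 = 0.7368·0.840/(1 + (0.7368 − 1)·0.840) = 0.7946
Then solve for n' with r_old = 0.7946, r_target = 0.90: n' = 0.90(1 − 0.7946)/[0.7946(1 − 0.90)] = 2.3265
Total items = 2.3265 × 14 = 32.57, rounded up to 33.

33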